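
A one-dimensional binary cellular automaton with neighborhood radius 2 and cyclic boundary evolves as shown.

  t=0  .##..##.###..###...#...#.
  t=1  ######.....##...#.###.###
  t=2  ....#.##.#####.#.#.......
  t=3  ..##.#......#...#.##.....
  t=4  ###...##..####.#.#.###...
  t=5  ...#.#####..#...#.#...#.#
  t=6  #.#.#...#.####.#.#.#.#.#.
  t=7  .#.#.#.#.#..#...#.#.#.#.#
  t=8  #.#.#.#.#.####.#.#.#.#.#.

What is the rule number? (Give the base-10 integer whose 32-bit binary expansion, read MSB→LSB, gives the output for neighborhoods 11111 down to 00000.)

1124933470

  ##### -> .   bit 31 = 0  t=1,i=0
  ####. -> #   bit 30 = 1  t=1,i=4
  ###.# -> .   bit 29 = 0  t=1,i=20
  ###.. -> .   bit 28 = 0  t=0,i=10
  ##.## -> .   bit 27 = 0  t=0,i=7
  ##.#. -> .   bit 26 = 0  t=2,i=14
  ##..# -> #   bit 25 = 1  t=0,i=3
  ##... -> #   bit 24 = 1  t=0,i=16
  #.### -> .   bit 23 = 0  t=0,i=8
  #.##. -> .   bit 22 = 0  t=2,i=6
  #.#.# -> .   bit 21 = 0  t=2,i=15
  #.#.. -> .   bit 20 = 0  t=2,i=17
  #..## -> #   bit 19 = 1  t=0,i=0
  #..#. -> #   bit 18 = 1  t=5,i=11
  #...# -> .   bit 17 = 0  t=0,i=17
  #.... -> #   bit 16 = 1  t=1,i=7
  .#### -> .   bit 15 = 0  t=1,i=23
  .###. -> .   bit 14 = 0  t=0,i=9
  .##.# -> .   bit 13 = 0  t=0,i=6
  .##.. -> #   bit 12 = 1  t=0,i=2
  .#.## -> #   bit 11 = 1  t=1,i=17
  .#.#. -> #   bit 10 = 1  t=2,i=16
  .#..# -> #   bit 9 = 1  t=0,i=24
  .#... -> #   bit 8 = 1  t=0,i=20
  ..### -> .   bit 7 = 0  t=0,i=13
  ..##. -> #   bit 6 = 1  t=0,i=1
  ..#.# -> .   bit 5 = 0  t=1,i=16
  ..#.. -> #   bit 4 = 1  t=0,i=19
  ...## -> #   bit 3 = 1  t=1,i=10
  ...#. -> #   bit 2 = 1  t=0,i=18
  ....# -> #   bit 1 = 1  t=1,i=9
  ..... -> .   bit 0 = 0  t=1,i=8
  bits 01000011000011010001111101011110 = 1124933470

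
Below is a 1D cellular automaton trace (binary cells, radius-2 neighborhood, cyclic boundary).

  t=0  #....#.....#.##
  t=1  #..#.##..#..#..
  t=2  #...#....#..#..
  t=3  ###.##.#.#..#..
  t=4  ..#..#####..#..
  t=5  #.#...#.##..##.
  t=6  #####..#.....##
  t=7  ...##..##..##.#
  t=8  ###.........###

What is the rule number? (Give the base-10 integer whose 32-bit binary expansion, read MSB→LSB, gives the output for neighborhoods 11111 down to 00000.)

1949478170

  #####|.  b31=0 t=4,i=7
  ####.|#  b30=1 t=4,i=8
  ###.#|#  b29=1 t=3,i=2
  ###..|#  b28=1 t=0,i=0
  ##.##|.  b27=0 t=3,i=3
  ##.#.|#  b26=1 t=3,i=6
  ##..#|.  b25=0 t=1,i=7
  ##...|.  b24=0 t=0,i=1
  #.###|.  b23=0 t=0,i=13
  #.##.|.  b22=0 t=1,i=5
  #.#.#|#  b21=1 t=3,i=7
  #.#..|#  b20=1 t=3,i=9
  #..##|.  b19=0 t=3,i=14
  #..#.|.  b18=0 t=1,i=2
  #...#|#  b17=1 t=2,i=2
  #....|.  b16=0 t=0,i=2
  .####|#  b15=1 t=4,i=6
  .###.|.  b14=0 t=0,i=14
  .##.#|#  b13=1 t=3,i=5
  .##..|.  b12=0 t=1,i=6
  .#.##|#  b11=1 t=0,i=12
  .#.#.|#  b10=1 t=3,i=8
  .#..#|.  b9=0 t=1,i=1
  .#...|#  b8=1 t=0,i=6
  ..###|.  b7=0 t=3,i=0
  ..##.|.  b6=0 t=5,i=12
  ..#.#|.  b5=0 t=0,i=11
  ..#..|#  b4=1 t=0,i=5
  ...##|#  b3=1 t=6,i=12
  ...#.|.  b2=0 t=0,i=4
  ....#|#  b1=1 t=0,i=3
  .....|.  b0=0 t=0,i=8
  bits 01110100001100101010110100011010 = 1949478170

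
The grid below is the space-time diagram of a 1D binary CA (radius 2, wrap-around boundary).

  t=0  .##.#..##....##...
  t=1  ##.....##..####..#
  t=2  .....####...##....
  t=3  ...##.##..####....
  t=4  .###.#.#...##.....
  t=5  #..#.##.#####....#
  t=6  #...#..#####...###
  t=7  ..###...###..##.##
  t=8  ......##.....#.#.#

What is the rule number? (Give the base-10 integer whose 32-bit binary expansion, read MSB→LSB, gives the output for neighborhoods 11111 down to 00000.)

3902971230

  #####|#  b31=1 t=5,i=10
  ####.|#  b30=1 t=1,i=13
  ###.#|#  b29=1 t=4,i=3
  ###..|.  b28=0 t=1,i=1
  ##.##|#  b27=1 t=3,i=5
  ##.#.|.  b26=0 t=0,i=3
  ##..#|.  b25=0 t=1,i=9
  ##...|.  b24=0 t=0,i=9
  #.###|#  b23=1 t=5,i=8
  #.##.|.  b22=0 t=3,i=6
  #.#.#|#  b21=1 t=4,i=5
  #.#..|.  b20=0 t=0,i=4
  #..##|.  b19=0 t=0,i=6
  #..#.|.  b18=0 t=5,i=2
  #...#|#  b17=1 t=2,i=10
  #....|.  b16=0 t=0,i=10
  .####|#  b15=1 t=1,i=12
  .###.|.  b14=0 t=1,i=0
  .##.#|.  b13=0 t=0,i=2
  .##..|#  b12=1 t=0,i=8
  .#.##|#  b11=1 t=5,i=4
  .#.#.|#  b10=1 t=4,i=6
  .#..#|.  b9=0 t=0,i=5
  .#...|#  b8=1 t=4,i=8
  ..###|.  b7=0 t=1,i=11
  ..##.|#  b6=1 t=0,i=1
  ..#.#|.  b5=0 t=5,i=3
  ..#..|#  b4=1 t=6,i=4
  ...##|#  b3=1 t=0,i=0
  ...#.|#  b2=1 t=6,i=3
  ....#|#  b1=1 t=0,i=11
  .....|.  b0=0 t=1,i=4
  bits 11101000101000101001110101011110 = 3902971230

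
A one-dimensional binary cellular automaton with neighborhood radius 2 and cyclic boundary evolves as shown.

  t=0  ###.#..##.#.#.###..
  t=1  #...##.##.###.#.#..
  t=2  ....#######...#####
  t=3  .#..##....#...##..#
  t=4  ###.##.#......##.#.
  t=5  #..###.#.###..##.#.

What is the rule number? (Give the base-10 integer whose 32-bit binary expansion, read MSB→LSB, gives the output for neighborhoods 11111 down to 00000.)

  #####|.  b31=0 t=2,i=6
  ####.|.  b30=0 t=2,i=9
  ###.#|.  b29=0 t=0,i=2
  ###..|#  b28=1 t=0,i=16
  ##.##|#  b27=1 t=1,i=6
  ##.#.|.  b26=0 t=0,i=3
  ##..#|.  b25=0 t=0,i=17
  ##...|.  b24=0 t=2,i=0
  #.###|#  b23=1 t=0,i=14
  #.##.|#  b22=1 t=1,i=7
  #.#.#|#  b21=1 t=0,i=10
  #.#..|#  b20=1 t=0,i=4
  #..##|.  b19=0 t=0,i=6
  #..#.|#  b18=1 t=1,i=18
  #...#|.  b17=0 t=1,i=2
  #....|#  b16=1 t=2,i=1
  .####|#  b15=1 t=2,i=5
  .###.|.  b14=0 t=0,i=1
  .##.#|#  b13=1 t=0,i=8
  .##..|#  b12=1 t=3,i=5
  .#.##|.  b11=0 t=0,i=13
  .#.#.|#  b10=1 t=0,i=11
  .#..#|#  b9=1 t=0,i=5
  .#...|.  b8=0 t=1,i=1
  ..###|#  b7=1 t=0,i=0
  ..##.|#  b6=1 t=0,i=7
  ..#.#|.  b5=0 t=3,i=18
  ..#..|.  b4=0 t=1,i=0
  ...##|.  b3=0 t=1,i=3
  ...#.|.  b2=0 t=3,i=9
  ....#|.  b1=0 t=2,i=2
  .....|#  b0=1 t=4,i=10
  bits 00011000111101011011011011000001 = 418756289

418756289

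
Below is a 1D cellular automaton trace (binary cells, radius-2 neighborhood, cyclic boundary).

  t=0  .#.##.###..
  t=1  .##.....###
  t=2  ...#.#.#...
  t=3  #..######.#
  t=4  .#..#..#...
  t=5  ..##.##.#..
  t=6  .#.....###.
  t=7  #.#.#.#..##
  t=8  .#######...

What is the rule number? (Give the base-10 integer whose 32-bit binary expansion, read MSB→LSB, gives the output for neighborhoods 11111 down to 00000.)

  nb #####: next=.  (t=3,i=5, bit31=0)
  nb ####.: next=#  (t=3,i=7, bit30=1)
  nb ###.#: next=.  (t=1,i=10, bit29=0)
  nb ###..: next=#  (t=0,i=8, bit28=1)
  nb ##.##: next=.  (t=0,i=5, bit27=0)
  nb ##.#.: next=#  (t=5,i=7, bit26=1)
  nb ##..#: next=#  (t=3,i=1, bit25=1)
  nb ##...: next=#  (t=0,i=9, bit24=1)
  nb #.###: next=.  (t=0,i=6, bit23=0)
  nb #.##.: next=.  (t=0,i=3, bit22=0)
  nb #.#.#: next=#  (t=2,i=5, bit21=1)
  nb #.#..: next=#  (t=2,i=7, bit20=1)
  nb #..##: next=.  (t=3,i=2, bit19=0)
  nb #..#.: next=#  (t=4,i=3, bit18=1)
  nb #...#: next=#  (t=0,i=10, bit17=1)
  nb #....: next=.  (t=1,i=4, bit16=0)
  nb .####: next=#  (t=3,i=4, bit15=1)
  nb .###.: next=.  (t=0,i=7, bit14=0)
  nb .##.#: next=.  (t=0,i=4, bit13=0)
  nb .##..: next=.  (t=1,i=2, bit12=0)
  nb .#.##: next=#  (t=0,i=2, bit11=1)
  nb .#.#.: next=#  (t=2,i=4, bit10=1)
  nb .#..#: next=#  (t=4,i=2, bit9=1)
  nb .#...: next=#  (t=2,i=8, bit8=1)
  nb ..###: next=.  (t=1,i=8, bit7=0)
  nb ..##.: next=.  (t=5,i=2, bit6=0)
  nb ..#.#: next=#  (t=0,i=1, bit5=1)
  nb ..#..: next=.  (t=4,i=1, bit4=0)
  nb ...##: next=#  (t=1,i=7, bit3=1)
  nb ...#.: next=.  (t=0,i=0, bit2=0)
  nb ....#: next=.  (t=1,i=6, bit1=0)
  nb .....: next=#  (t=1,i=5, bit0=1)
  bits 01010111001101101000111100101001 = 1463193385

1463193385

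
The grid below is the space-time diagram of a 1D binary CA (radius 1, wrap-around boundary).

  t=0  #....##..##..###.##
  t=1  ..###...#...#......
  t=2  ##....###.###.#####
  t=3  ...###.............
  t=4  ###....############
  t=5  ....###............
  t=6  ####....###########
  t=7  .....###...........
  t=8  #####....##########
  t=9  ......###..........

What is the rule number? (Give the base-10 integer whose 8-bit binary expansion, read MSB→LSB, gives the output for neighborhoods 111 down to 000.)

  ### -> .   bit 7 = 0  t=0,i=14
  ##. -> .   bit 6 = 0  t=0,i=0
  #.# -> .   bit 5 = 0  t=0,i=16
  #.. -> .   bit 4 = 0  t=0,i=1
  .## -> .   bit 3 = 0  t=0,i=5
  .#. -> #   bit 2 = 1  t=1,i=8
  ..# -> #   bit 1 = 1  t=0,i=4
  ... -> #   bit 0 = 1  t=0,i=2
  bits 00000111 = 7

7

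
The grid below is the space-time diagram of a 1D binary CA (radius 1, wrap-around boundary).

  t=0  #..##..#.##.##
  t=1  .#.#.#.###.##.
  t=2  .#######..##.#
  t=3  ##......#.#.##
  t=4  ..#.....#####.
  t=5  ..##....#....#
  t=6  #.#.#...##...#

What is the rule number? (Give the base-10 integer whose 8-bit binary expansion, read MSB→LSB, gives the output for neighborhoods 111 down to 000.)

60

  ### -> .   bit 7 = 0  t=0,i=13
  ##. -> .   bit 6 = 0  t=0,i=0
  #.# -> #   bit 5 = 1  t=0,i=8
  #.. -> #   bit 4 = 1  t=0,i=1
  .## -> #   bit 3 = 1  t=0,i=3
  .#. -> #   bit 2 = 1  t=0,i=7
  ..# -> .   bit 1 = 0  t=0,i=2
  ... -> .   bit 0 = 0  t=3,i=3
  bits 00111100 = 60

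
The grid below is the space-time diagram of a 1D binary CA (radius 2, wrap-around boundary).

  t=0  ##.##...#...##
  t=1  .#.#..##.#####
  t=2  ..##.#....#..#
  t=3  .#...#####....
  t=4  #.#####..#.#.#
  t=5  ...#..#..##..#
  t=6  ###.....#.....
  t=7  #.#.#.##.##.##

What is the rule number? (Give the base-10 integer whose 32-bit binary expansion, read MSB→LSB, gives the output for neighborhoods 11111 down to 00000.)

811304366

  #####|.  b31=0 t=1,i=11
  ####.|.  b30=0 t=0,i=0
  ###.#|#  b29=1 t=0,i=1
  ###..|#  b28=1 t=3,i=9
  ##.##|.  b27=0 t=0,i=2
  ##.#.|.  b26=0 t=1,i=0
  ##..#|.  b25=0 t=4,i=7
  ##...|.  b24=0 t=0,i=5
  #.###|.  b23=0 t=1,i=9
  #.##.|#  b22=1 t=0,i=3
  #.#.#|.  b21=0 t=1,i=1
  #.#..|#  b20=1 t=1,i=3
  #..##|#  b19=1 t=1,i=5
  #..#.|.  b18=0 t=2,i=12
  #...#|#  b17=1 t=0,i=6
  #....|#  b16=1 t=2,i=7
  .####|#  b15=1 t=0,i=13
  .###.|.  b14=0 t=6,i=1
  .##.#|.  b13=0 t=1,i=7
  .##..|.  b12=0 t=0,i=4
  .#.##|.  b11=0 t=4,i=12
  .#.#.|#  b10=1 t=1,i=2
  .#..#|.  b9=0 t=1,i=4
  .#...|#  b8=1 t=0,i=9
  ..###|#  b7=1 t=0,i=12
  ..##.|.  b6=0 t=1,i=6
  ..#.#|#  b5=1 t=4,i=9
  ..#..|.  b4=0 t=0,i=8
  ...##|#  b3=1 t=0,i=11
  ...#.|#  b2=1 t=0,i=7
  ....#|#  b1=1 t=2,i=8
  .....|.  b0=0 t=3,i=12
  bits 00110000010110111000010110101110 = 811304366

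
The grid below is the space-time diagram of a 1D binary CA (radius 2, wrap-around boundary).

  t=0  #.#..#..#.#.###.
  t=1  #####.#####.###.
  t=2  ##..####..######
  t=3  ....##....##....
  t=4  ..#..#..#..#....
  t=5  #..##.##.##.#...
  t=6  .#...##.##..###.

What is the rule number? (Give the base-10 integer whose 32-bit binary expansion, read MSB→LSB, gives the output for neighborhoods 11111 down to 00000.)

  [31] ##### => .  t=1,i=2
  [30] ####. => .  t=1,i=3
  [29] ###.# => #  t=0,i=14
  [28] ###.. => .  t=2,i=1
  [27] ##.## => #  t=1,i=5
  [26] ##.#. => .  t=0,i=15
  [25] ##..# => .  t=2,i=2
  [24] ##... => .  t=3,i=6
  [23] #.### => #  t=0,i=12
  [22] #.##. => #  t=5,i=6
  [21] #.#.# => #  t=0,i=0
  [20] #.#.. => #  t=0,i=2
  [19] #..## => .  t=2,i=3
  [18] #..#. => #  t=0,i=4
  [17] #...# => #  t=5,i=14
  [16] #.... => .  t=3,i=7
  [15] .#### => #  t=1,i=1
  [14] .###. => #  t=0,i=13
  [13] .##.# => .  t=5,i=4
  [12] .##.. => #  t=3,i=5
  [11] .#.## => .  t=0,i=11
  [10] .#.#. => #  t=0,i=1
  [9] .#..# => #  t=0,i=3
  [8] .#... => #  t=4,i=12
  [7] ..### => #  t=2,i=4
  [6] ..##. => .  t=3,i=4
  [5] ..#.# => #  t=0,i=8
  [4] ..#.. => .  t=0,i=5
  [3] ...## => .  t=3,i=3
  [2] ...#. => .  t=4,i=1
  [1] ....# => #  t=3,i=2
  [0] ..... => .  t=3,i=0
  bits 00101000111101101101011110100010 = 687265698

687265698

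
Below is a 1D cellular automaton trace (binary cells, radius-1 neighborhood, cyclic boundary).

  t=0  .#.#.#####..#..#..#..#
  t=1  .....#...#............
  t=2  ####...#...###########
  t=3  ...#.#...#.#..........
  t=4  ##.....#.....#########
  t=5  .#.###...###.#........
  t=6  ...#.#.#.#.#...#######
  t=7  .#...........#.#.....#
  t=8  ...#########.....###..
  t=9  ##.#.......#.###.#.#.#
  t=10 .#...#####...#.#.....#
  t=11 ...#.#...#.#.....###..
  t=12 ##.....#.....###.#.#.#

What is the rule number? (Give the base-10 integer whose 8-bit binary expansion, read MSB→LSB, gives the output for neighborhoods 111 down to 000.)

  ###|.  b7=0 t=0,i=6
  ##.|#  b6=1 t=0,i=9
  #.#|.  b5=0 t=0,i=0
  #..|.  b4=0 t=0,i=10
  .##|#  b3=1 t=0,i=5
  .#.|.  b2=0 t=0,i=1
  ..#|.  b1=0 t=0,i=11
  ...|#  b0=1 t=1,i=0
  bits 01001001 = 73

73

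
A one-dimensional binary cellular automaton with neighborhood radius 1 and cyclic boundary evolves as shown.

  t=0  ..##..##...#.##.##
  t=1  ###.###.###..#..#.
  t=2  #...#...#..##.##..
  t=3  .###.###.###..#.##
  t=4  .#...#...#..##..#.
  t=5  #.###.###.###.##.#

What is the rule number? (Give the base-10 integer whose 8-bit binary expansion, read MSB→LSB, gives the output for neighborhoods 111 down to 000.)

  nb ###: next=.  (t=1,i=1, bit7=0)
  nb ##.: next=.  (t=0,i=3, bit6=0)
  nb #.#: next=.  (t=0,i=12, bit5=0)
  nb #..: next=#  (t=0,i=0, bit4=1)
  nb .##: next=#  (t=0,i=2, bit3=1)
  nb .#.: next=.  (t=0,i=11, bit2=0)
  nb ..#: next=#  (t=0,i=1, bit1=1)
  nb ...: next=#  (t=0,i=9, bit0=1)
  bits 00011011 = 27

27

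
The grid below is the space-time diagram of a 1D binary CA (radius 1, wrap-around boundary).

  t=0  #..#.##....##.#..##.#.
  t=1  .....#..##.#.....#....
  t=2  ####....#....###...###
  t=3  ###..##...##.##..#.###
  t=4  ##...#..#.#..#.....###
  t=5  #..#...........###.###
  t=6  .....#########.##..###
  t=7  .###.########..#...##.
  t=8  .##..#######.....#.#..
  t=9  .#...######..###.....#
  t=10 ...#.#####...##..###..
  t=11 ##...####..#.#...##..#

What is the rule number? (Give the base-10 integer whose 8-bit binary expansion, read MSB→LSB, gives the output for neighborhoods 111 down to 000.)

137

  [7] ### => #  t=2,i=0
  [6] ##. => .  t=0,i=6
  [5] #.# => .  t=0,i=4
  [4] #.. => .  t=0,i=1
  [3] .## => #  t=0,i=5
  [2] .#. => .  t=0,i=0
  [1] ..# => .  t=0,i=2
  [0] ... => #  t=0,i=8
  bits 10001001 = 137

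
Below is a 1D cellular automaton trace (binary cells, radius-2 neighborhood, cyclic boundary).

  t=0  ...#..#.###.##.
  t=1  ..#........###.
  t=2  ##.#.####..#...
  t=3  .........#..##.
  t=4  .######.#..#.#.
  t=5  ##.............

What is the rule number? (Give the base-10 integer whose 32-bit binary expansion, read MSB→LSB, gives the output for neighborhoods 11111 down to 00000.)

172626309

  ##### -> .   bit 31 = 0  t=4,i=3
  ####. -> .   bit 30 = 0  t=2,i=7
  ###.# -> .   bit 29 = 0  t=0,i=10
  ###.. -> .   bit 28 = 0  t=1,i=13
  ##.## -> #   bit 27 = 1  t=0,i=11
  ##.#. -> .   bit 26 = 0  t=2,i=2
  ##..# -> #   bit 25 = 1  t=2,i=9
  ##... -> .   bit 24 = 0  t=0,i=14
  #.### -> .   bit 23 = 0  t=0,i=8
  #.##. -> #   bit 22 = 1  t=0,i=12
  #.#.# -> .   bit 21 = 0  t=2,i=3
  #.#.. -> .   bit 20 = 0  t=4,i=8
  #..## -> #   bit 19 = 1  t=3,i=11
  #..#. -> .   bit 18 = 0  t=0,i=5
  #...# -> #   bit 17 = 1  t=1,i=0
  #.... -> .   bit 16 = 0  t=0,i=0
  .#### -> .   bit 15 = 0  t=2,i=6
  .###. -> .   bit 14 = 0  t=0,i=9
  .##.# -> .   bit 13 = 0  t=2,i=1
  .##.. -> #   bit 12 = 1  t=0,i=13
  .#.## -> .   bit 11 = 0  t=0,i=7
  .#.#. -> .   bit 10 = 0  t=4,i=12
  .#..# -> .   bit 9 = 0  t=0,i=4
  .#... -> #   bit 8 = 1  t=1,i=3
  ..### -> #   bit 7 = 1  t=1,i=11
  ..##. -> .   bit 6 = 0  t=2,i=0
  ..#.# -> .   bit 5 = 0  t=0,i=6
  ..#.. -> .   bit 4 = 0  t=0,i=3
  ...## -> .   bit 3 = 0  t=1,i=10
  ...#. -> #   bit 2 = 1  t=0,i=2
  ....# -> .   bit 1 = 0  t=0,i=1
  ..... -> #   bit 0 = 1  t=1,i=5
  bits 00001010010010100001000110000101 = 172626309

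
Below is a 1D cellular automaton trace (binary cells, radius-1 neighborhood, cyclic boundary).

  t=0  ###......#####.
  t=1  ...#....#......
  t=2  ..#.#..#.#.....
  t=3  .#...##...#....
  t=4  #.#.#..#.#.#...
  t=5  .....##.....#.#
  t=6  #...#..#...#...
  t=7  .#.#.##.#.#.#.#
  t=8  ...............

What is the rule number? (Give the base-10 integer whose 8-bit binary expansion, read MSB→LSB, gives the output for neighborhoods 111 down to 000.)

18

  ### -> .   bit 7 = 0  t=0,i=1
  ##. -> .   bit 6 = 0  t=0,i=2
  #.# -> .   bit 5 = 0  t=0,i=14
  #.. -> #   bit 4 = 1  t=0,i=3
  .## -> .   bit 3 = 0  t=0,i=0
  .#. -> .   bit 2 = 0  t=1,i=3
  ..# -> #   bit 1 = 1  t=0,i=8
  ... -> .   bit 0 = 0  t=0,i=4
  bits 00010010 = 18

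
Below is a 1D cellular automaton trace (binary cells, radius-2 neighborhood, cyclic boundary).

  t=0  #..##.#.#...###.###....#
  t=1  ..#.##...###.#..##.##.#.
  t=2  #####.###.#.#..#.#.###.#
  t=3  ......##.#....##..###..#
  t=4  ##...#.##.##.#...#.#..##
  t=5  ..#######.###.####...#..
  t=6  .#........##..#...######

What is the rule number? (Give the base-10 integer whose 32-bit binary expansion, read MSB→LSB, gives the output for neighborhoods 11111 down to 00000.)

97478972

  #####|.  b31=0 t=2,i=1
  ####.|.  b30=0 t=2,i=3
  ###.#|.  b29=0 t=0,i=14
  ###..|.  b28=0 t=0,i=18
  ##.##|.  b27=0 t=0,i=15
  ##.#.|#  b26=1 t=0,i=5
  ##..#|.  b25=0 t=0,i=1
  ##...|#  b24=1 t=0,i=19
  #.###|#  b23=1 t=0,i=16
  #.##.|#  b22=1 t=1,i=4
  #.#.#|.  b21=0 t=0,i=6
  #.#..|.  b20=0 t=0,i=8
  #..##|#  b19=1 t=0,i=2
  #..#.|#  b18=1 t=2,i=14
  #...#|#  b17=1 t=0,i=10
  #....|#  b16=1 t=0,i=20
  .####|.  b15=0 t=2,i=0
  .###.|#  b14=1 t=0,i=13
  .##.#|#  b13=1 t=0,i=4
  .##..|.  b12=0 t=0,i=0
  .#.##|#  b11=1 t=1,i=3
  .#.#.|.  b10=0 t=0,i=7
  .#..#|.  b9=0 t=1,i=14
  .#...|#  b8=1 t=0,i=9
  ..###|.  b7=0 t=0,i=12
  ..##.|.  b6=0 t=0,i=3
  ..#.#|#  b5=1 t=1,i=2
  ..#..|#  b4=1 t=3,i=23
  ...##|#  b3=1 t=0,i=11
  ...#.|#  b2=1 t=1,i=1
  ....#|.  b1=0 t=0,i=21
  .....|.  b0=0 t=3,i=2
  bits 00000101110011110110100100111100 = 97478972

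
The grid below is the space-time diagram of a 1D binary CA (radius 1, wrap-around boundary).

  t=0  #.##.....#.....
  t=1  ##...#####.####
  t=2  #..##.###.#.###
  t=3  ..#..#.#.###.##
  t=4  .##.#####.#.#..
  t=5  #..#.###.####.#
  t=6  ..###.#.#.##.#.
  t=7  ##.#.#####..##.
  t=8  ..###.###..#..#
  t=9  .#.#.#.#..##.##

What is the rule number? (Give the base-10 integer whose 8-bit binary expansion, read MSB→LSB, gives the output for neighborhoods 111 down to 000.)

167

  [7] ### => #  t=1,i=0
  [6] ##. => .  t=0,i=3
  [5] #.# => #  t=0,i=1
  [4] #.. => .  t=0,i=4
  [3] .## => .  t=0,i=2
  [2] .#. => #  t=0,i=0
  [1] ..# => #  t=0,i=8
  [0] ... => #  t=0,i=5
  bits 10100111 = 167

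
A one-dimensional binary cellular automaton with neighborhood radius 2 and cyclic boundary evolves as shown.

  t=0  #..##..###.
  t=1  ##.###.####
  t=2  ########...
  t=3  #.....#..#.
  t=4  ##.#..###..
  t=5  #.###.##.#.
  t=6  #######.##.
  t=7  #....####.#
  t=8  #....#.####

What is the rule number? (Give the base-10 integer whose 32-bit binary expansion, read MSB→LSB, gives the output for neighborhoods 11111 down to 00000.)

1861639121

  #####|.  b31=0 t=1,i=9
  ####.|#  b30=1 t=1,i=0
  ###.#|#  b29=1 t=0,i=9
  ###..|.  b28=0 t=2,i=7
  ##.##|#  b27=1 t=1,i=2
  ##.#.|#  b26=1 t=0,i=10
  ##..#|#  b25=1 t=0,i=5
  ##...|.  b24=0 t=2,i=8
  #.###|#  b23=1 t=1,i=3
  #.##.|#  b22=1 t=5,i=6
  #.#.#|#  b21=1 t=5,i=0
  #.#..|#  b20=1 t=0,i=0
  #..##|.  b19=0 t=0,i=2
  #..#.|#  b18=1 t=3,i=8
  #...#|#  b17=1 t=2,i=9
  #....|.  b16=0 t=3,i=2
  .####|.  b15=0 t=1,i=8
  .###.|#  b14=1 t=0,i=8
  .##.#|.  b13=0 t=4,i=1
  .##..|#  b12=1 t=0,i=4
  .#.##|#  b11=1 t=5,i=1
  .#.#.|.  b10=0 t=3,i=10
  .#..#|#  b9=1 t=0,i=1
  .#...|#  b8=1 t=3,i=1
  ..###|#  b7=1 t=0,i=7
  ..##.|#  b6=1 t=0,i=3
  ..#.#|.  b5=0 t=3,i=9
  ..#..|#  b4=1 t=3,i=6
  ...##|.  b3=0 t=2,i=10
  ...#.|.  b2=0 t=3,i=5
  ....#|.  b1=0 t=3,i=4
  .....|#  b0=1 t=3,i=3
  bits 01101110111101100101101111010001 = 1861639121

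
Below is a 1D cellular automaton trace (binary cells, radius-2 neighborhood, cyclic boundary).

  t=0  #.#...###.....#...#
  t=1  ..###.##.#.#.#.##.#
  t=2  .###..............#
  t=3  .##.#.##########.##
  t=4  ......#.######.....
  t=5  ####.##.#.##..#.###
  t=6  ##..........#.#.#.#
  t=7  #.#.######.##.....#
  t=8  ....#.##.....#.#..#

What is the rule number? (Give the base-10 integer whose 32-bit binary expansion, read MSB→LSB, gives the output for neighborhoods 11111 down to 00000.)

  #####|#  b31=1 t=3,i=8
  ####.|.  b30=0 t=3,i=14
  ###.#|.  b29=0 t=1,i=4
  ###..|.  b28=0 t=0,i=8
  ##.##|.  b27=0 t=1,i=5
  ##.#.|.  b26=0 t=0,i=1
  ##..#|#  b25=1 t=5,i=12
  ##...|#  b24=1 t=0,i=9
  #.###|#  b23=1 t=2,i=1
  #.##.|.  b22=0 t=1,i=6
  #.#.#|.  b21=0 t=1,i=9
  #.#..|#  b20=1 t=0,i=2
  #..##|#  b19=1 t=1,i=1
  #..#.|.  b18=0 t=5,i=13
  #...#|#  b17=1 t=0,i=4
  #....|.  b16=0 t=0,i=10
  .####|.  b15=0 t=3,i=7
  .###.|#  b14=1 t=0,i=7
  .##.#|.  b13=0 t=0,i=0
  .##..|.  b12=0 t=5,i=11
  .#.##|.  b11=0 t=1,i=14
  .#.#.|.  b10=0 t=1,i=10
  .#..#|.  b9=0 t=1,i=0
  .#...|#  b8=1 t=0,i=3
  ..###|#  b7=1 t=0,i=6
  ..##.|#  b6=1 t=0,i=18
  ..#.#|#  b5=1 t=2,i=18
  ..#..|.  b4=0 t=0,i=14
  ...##|.  b3=0 t=0,i=5
  ...#.|#  b2=1 t=0,i=13
  ....#|.  b1=0 t=0,i=12
  .....|#  b0=1 t=0,i=11
  bits 10000011100110100100000111100101 = 2207924709

2207924709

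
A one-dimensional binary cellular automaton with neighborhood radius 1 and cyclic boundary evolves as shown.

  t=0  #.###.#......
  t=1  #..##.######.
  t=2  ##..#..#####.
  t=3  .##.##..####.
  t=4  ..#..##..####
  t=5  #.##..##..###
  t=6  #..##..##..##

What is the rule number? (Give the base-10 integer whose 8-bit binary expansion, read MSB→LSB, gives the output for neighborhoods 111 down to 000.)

213

  [7] ### => #  t=0,i=3
  [6] ##. => #  t=0,i=4
  [5] #.# => .  t=0,i=1
  [4] #.. => #  t=0,i=7
  [3] .## => .  t=0,i=2
  [2] .#. => #  t=0,i=0
  [1] ..# => .  t=0,i=12
  [0] ... => #  t=0,i=8
  bits 11010101 = 213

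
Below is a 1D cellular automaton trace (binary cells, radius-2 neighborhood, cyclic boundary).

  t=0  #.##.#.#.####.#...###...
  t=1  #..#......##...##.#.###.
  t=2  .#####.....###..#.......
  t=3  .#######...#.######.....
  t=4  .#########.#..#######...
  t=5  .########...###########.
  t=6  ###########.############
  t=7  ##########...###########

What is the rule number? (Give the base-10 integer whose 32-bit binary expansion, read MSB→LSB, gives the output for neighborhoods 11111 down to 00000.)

  #####|#  b31=1 t=2,i=3
  ####.|#  b30=1 t=0,i=11
  ###.#|.  b29=0 t=0,i=12
  ###..|#  b28=1 t=0,i=20
  ##.##|.  b27=0 t=6,i=11
  ##.#.|.  b26=0 t=0,i=4
  ##..#|#  b25=1 t=2,i=14
  ##...|#  b24=1 t=0,i=21
  #.###|.  b23=0 t=0,i=9
  #.##.|.  b22=0 t=0,i=2
  #.#.#|.  b21=0 t=0,i=5
  #.#..|.  b20=0 t=0,i=14
  #..##|#  b19=1 t=4,i=13
  #..#.|#  b18=1 t=1,i=2
  #...#|#  b17=1 t=0,i=16
  #....|#  b16=1 t=1,i=5
  .####|#  b15=1 t=0,i=10
  .###.|.  b14=0 t=0,i=19
  .##.#|#  b13=1 t=0,i=3
  .##..|#  b12=1 t=1,i=11
  .#.##|.  b11=0 t=0,i=1
  .#.#.|.  b10=0 t=0,i=6
  .#..#|#  b9=1 t=1,i=1
  .#...|#  b8=1 t=0,i=15
  ..###|#  b7=1 t=0,i=18
  ..##.|.  b6=0 t=1,i=10
  ..#.#|#  b5=1 t=0,i=0
  ..#..|#  b4=1 t=1,i=3
  ...##|.  b3=0 t=0,i=17
  ...#.|.  b2=0 t=0,i=23
  ....#|.  b1=0 t=1,i=8
  .....|.  b0=0 t=1,i=6
  bits 11010011000011111011001110110000 = 3541021616

3541021616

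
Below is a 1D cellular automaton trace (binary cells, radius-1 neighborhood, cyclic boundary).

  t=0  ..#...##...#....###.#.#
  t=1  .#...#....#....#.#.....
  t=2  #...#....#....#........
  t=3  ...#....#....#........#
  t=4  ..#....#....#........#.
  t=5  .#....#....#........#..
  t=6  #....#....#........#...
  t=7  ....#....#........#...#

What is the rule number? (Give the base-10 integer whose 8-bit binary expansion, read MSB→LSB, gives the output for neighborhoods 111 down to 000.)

130

  nb ###: next=#  (t=0,i=17, bit7=1)
  nb ##.: next=.  (t=0,i=7, bit6=0)
  nb #.#: next=.  (t=0,i=19, bit5=0)
  nb #..: next=.  (t=0,i=0, bit4=0)
  nb .##: next=.  (t=0,i=6, bit3=0)
  nb .#.: next=.  (t=0,i=2, bit2=0)
  nb ..#: next=#  (t=0,i=1, bit1=1)
  nb ...: next=.  (t=0,i=4, bit0=0)
  bits 10000010 = 130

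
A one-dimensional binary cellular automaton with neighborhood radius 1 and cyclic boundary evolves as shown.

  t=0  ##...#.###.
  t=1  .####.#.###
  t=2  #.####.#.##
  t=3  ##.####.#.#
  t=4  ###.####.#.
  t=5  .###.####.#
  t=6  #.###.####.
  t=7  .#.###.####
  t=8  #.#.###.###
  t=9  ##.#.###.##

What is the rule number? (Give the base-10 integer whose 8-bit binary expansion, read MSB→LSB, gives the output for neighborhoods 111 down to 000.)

243

  ###|#  b7=1 t=0,i=8
  ##.|#  b6=1 t=0,i=1
  #.#|#  b5=1 t=0,i=6
  #..|#  b4=1 t=0,i=2
  .##|.  b3=0 t=0,i=0
  .#.|.  b2=0 t=0,i=5
  ..#|#  b1=1 t=0,i=4
  ...|#  b0=1 t=0,i=3
  bits 11110011 = 243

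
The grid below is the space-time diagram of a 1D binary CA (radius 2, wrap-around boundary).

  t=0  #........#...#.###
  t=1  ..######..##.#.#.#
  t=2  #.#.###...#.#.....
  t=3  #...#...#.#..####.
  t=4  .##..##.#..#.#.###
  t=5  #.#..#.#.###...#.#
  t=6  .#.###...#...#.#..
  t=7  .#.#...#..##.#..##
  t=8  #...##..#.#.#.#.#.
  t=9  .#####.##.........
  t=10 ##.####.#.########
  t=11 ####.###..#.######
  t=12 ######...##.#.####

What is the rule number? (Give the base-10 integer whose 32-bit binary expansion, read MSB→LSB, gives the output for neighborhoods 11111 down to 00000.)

3968275435

  nb #####: next=#  (t=1,i=4, bit31=1)
  nb ####.: next=#  (t=0,i=17, bit30=1)
  nb ###.#: next=#  (t=3,i=16, bit29=1)
  nb ###..: next=.  (t=0,i=0, bit28=0)
  nb ##.##: next=#  (t=4,i=0, bit27=1)
  nb ##.#.: next=#  (t=1,i=12, bit26=1)
  nb ##..#: next=.  (t=1,i=8, bit25=0)
  nb ##...: next=.  (t=0,i=1, bit24=0)
  nb #.###: next=#  (t=0,i=15, bit23=1)
  nb #.##.: next=.  (t=4,i=1, bit22=0)
  nb #.#.#: next=.  (t=1,i=13, bit21=0)
  nb #.#..: next=.  (t=1,i=17, bit20=0)
  nb #..##: next=.  (t=1,i=1, bit19=0)
  nb #..#.: next=#  (t=4,i=10, bit18=1)
  nb #...#: next=#  (t=0,i=11, bit17=1)
  nb #....: next=#  (t=0,i=2, bit16=1)
  nb .####: next=.  (t=0,i=16, bit15=0)
  nb .###.: next=.  (t=2,i=5, bit14=0)
  nb .##.#: next=.  (t=1,i=11, bit13=0)
  nb .##..: next=#  (t=4,i=2, bit12=1)
  nb .#.##: next=.  (t=0,i=14, bit11=0)
  nb .#.#.: next=.  (t=1,i=14, bit10=0)
  nb .#..#: next=#  (t=1,i=0, bit9=1)
  nb .#...: next=#  (t=0,i=10, bit8=1)
  nb ..###: next=#  (t=1,i=2, bit7=1)
  nb ..##.: next=#  (t=1,i=10, bit6=1)
  nb ..#.#: next=#  (t=0,i=13, bit5=1)
  nb ..#..: next=.  (t=0,i=9, bit4=0)
  nb ...##: next=#  (t=8,i=3, bit3=1)
  nb ...#.: next=.  (t=0,i=8, bit2=0)
  nb ....#: next=#  (t=0,i=7, bit1=1)
  nb .....: next=#  (t=0,i=3, bit0=1)
  bits 11101100100001110001001111101011 = 3968275435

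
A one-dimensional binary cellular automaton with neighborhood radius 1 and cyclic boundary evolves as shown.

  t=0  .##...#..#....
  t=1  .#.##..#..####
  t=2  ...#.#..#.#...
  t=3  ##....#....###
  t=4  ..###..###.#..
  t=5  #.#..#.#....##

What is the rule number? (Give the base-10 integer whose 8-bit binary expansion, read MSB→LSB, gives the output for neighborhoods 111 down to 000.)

25

  [7] ### => .  t=1,i=11
  [6] ##. => .  t=0,i=2
  [5] #.# => .  t=1,i=0
  [4] #.. => #  t=0,i=3
  [3] .## => #  t=0,i=1
  [2] .#. => .  t=0,i=6
  [1] ..# => .  t=0,i=0
  [0] ... => #  t=0,i=4
  bits 00011001 = 25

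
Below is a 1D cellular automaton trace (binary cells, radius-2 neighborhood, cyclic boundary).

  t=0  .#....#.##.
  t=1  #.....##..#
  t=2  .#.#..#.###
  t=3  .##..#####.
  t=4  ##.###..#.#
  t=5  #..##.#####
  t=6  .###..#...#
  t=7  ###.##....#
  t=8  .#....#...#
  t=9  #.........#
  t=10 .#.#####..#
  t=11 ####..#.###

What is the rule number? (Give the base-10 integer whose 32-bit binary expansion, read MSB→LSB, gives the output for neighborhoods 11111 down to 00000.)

  #####|.  b31=0 t=3,i=7
  ####.|#  b30=1 t=3,i=8
  ###.#|.  b29=0 t=2,i=10
  ###..|.  b28=0 t=3,i=9
  ##.##|.  b27=0 t=4,i=2
  ##.#.|.  b26=0 t=2,i=0
  ##..#|#  b25=1 t=0,i=10
  ##...|#  b24=1 t=1,i=1
  #.###|#  b23=1 t=2,i=8
  #.##.|.  b22=0 t=0,i=8
  #.#.#|#  b21=1 t=2,i=1
  #.#..|.  b20=0 t=2,i=3
  #..##|#  b19=1 t=1,i=9
  #..#.|#  b18=1 t=0,i=0
  #...#|.  b17=0 t=6,i=8
  #....|.  b16=0 t=0,i=3
  .####|.  b15=0 t=3,i=6
  .###.|#  b14=1 t=2,i=9
  .##.#|.  b13=0 t=5,i=4
  .##..|.  b12=0 t=0,i=9
  .#.##|#  b11=1 t=0,i=7
  .#.#.|#  b10=1 t=2,i=2
  .#..#|.  b9=0 t=2,i=4
  .#...|.  b8=0 t=0,i=2
  ..###|#  b7=1 t=3,i=5
  ..##.|#  b6=1 t=1,i=6
  ..#.#|#  b5=1 t=0,i=6
  ..#..|.  b4=0 t=0,i=1
  ...##|.  b3=0 t=1,i=5
  ...#.|.  b2=0 t=0,i=5
  ....#|.  b1=0 t=0,i=4
  .....|#  b0=1 t=1,i=3
  bits 01000011101011000100110011100001 = 1135365345

1135365345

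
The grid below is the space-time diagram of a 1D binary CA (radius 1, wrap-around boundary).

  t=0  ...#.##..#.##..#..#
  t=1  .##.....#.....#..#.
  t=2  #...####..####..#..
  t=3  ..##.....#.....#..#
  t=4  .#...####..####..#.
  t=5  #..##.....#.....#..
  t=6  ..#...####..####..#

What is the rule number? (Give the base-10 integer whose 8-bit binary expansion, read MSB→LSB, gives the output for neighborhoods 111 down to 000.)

3

  nb ###: next=.  (t=2,i=5, bit7=0)
  nb ##.: next=.  (t=0,i=6, bit6=0)
  nb #.#: next=.  (t=0,i=4, bit5=0)
  nb #..: next=.  (t=0,i=0, bit4=0)
  nb .##: next=.  (t=0,i=5, bit3=0)
  nb .#.: next=.  (t=0,i=3, bit2=0)
  nb ..#: next=#  (t=0,i=2, bit1=1)
  nb ...: next=#  (t=0,i=1, bit0=1)
  bits 00000011 = 3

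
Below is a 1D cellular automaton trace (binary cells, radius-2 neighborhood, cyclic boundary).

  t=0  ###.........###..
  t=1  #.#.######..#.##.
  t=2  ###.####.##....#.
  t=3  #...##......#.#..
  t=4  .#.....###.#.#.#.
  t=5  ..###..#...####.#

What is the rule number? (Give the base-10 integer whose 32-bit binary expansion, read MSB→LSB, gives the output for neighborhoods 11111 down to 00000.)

  [31] ##### => #  t=1,i=6
  [30] ####. => .  t=1,i=8
  [29] ###.# => .  t=2,i=2
  [28] ###.. => #  t=0,i=2
  [27] ##.## => .  t=2,i=3
  [26] ##.#. => .  t=1,i=16
  [25] ##..# => #  t=0,i=15
  [24] ##... => .  t=0,i=3
  [23] #.### => #  t=1,i=4
  [22] #.##. => .  t=1,i=14
  [21] #.#.# => #  t=1,i=0
  [20] #.#.. => .  t=3,i=14
  [19] #..## => .  t=0,i=16
  [18] #..#. => .  t=1,i=11
  [17] #...# => .  t=3,i=2
  [16] #.... => #  t=0,i=4
  [15] .#### => #  t=1,i=5
  [14] .###. => .  t=0,i=1
  [13] .##.# => #  t=1,i=15
  [12] .##.. => .  t=2,i=10
  [11] .#.## => .  t=1,i=3
  [10] .#.#. => #  t=1,i=1
  [9] .#..# => #  t=3,i=15
  [8] .#... => #  t=3,i=1
  [7] ..### => #  t=0,i=0
  [6] ..##. => .  t=3,i=4
  [5] ..#.# => .  t=1,i=12
  [4] ..#.. => .  t=3,i=0
  [3] ...## => .  t=0,i=11
  [2] ...#. => #  t=2,i=14
  [1] ....# => .  t=0,i=10
  [0] ..... => #  t=0,i=5
  bits 10010010101000011010011110000101 = 2460067717

2460067717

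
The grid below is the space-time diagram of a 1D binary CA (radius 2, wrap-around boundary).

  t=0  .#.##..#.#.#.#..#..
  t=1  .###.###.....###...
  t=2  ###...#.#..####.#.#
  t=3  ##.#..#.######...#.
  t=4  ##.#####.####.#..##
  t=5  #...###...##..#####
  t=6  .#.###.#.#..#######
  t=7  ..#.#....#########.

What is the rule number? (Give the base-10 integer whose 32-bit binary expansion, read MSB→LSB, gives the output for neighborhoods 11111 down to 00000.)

3277646506

  nb #####: next=#  (t=3,i=10, bit31=1)
  nb ####.: next=#  (t=2,i=1, bit30=1)
  nb ###.#: next=.  (t=1,i=3, bit29=0)
  nb ###..: next=.  (t=1,i=7, bit28=0)
  nb ##.##: next=.  (t=1,i=4, bit27=0)
  nb ##.#.: next=.  (t=2,i=15, bit26=0)
  nb ##..#: next=#  (t=0,i=5, bit25=1)
  nb ##...: next=#  (t=1,i=8, bit24=1)
  nb #.###: next=.  (t=1,i=5, bit23=0)
  nb #.##.: next=#  (t=0,i=3, bit22=1)
  nb #.#.#: next=.  (t=0,i=9, bit21=0)
  nb #.#..: next=#  (t=0,i=13, bit20=1)
  nb #..##: next=#  (t=2,i=10, bit19=1)
  nb #..#.: next=#  (t=0,i=6, bit18=1)
  nb #...#: next=.  (t=0,i=18, bit17=0)
  nb #....: next=.  (t=1,i=9, bit16=0)
  nb .####: next=#  (t=2,i=0, bit15=1)
  nb .###.: next=#  (t=1,i=2, bit14=1)
  nb .##.#: next=#  (t=3,i=1, bit13=1)
  nb .##..: next=.  (t=0,i=4, bit12=0)
  nb .#.##: next=#  (t=0,i=2, bit11=1)
  nb .#.#.: next=.  (t=0,i=8, bit10=0)
  nb .#..#: next=#  (t=0,i=14, bit9=1)
  nb .#...: next=.  (t=0,i=17, bit8=0)
  nb ..###: next=#  (t=1,i=1, bit7=1)
  nb ..##.: next=.  (t=5,i=10, bit6=0)
  nb ..#.#: next=#  (t=0,i=1, bit5=1)
  nb ..#..: next=.  (t=0,i=16, bit4=0)
  nb ...##: next=#  (t=1,i=0, bit3=1)
  nb ...#.: next=.  (t=0,i=0, bit2=0)
  nb ....#: next=#  (t=1,i=11, bit1=1)
  nb .....: next=.  (t=1,i=10, bit0=0)
  bits 11000011010111001110101010101010 = 3277646506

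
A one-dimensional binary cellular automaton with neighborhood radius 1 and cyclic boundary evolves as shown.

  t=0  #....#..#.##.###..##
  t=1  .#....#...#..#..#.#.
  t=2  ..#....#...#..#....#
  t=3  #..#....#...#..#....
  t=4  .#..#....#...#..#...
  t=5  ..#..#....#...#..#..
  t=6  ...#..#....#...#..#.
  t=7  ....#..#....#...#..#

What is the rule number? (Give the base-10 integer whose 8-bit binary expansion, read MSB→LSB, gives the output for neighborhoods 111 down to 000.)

  ###|.  b7=0 t=0,i=14
  ##.|.  b6=0 t=0,i=0
  #.#|.  b5=0 t=0,i=9
  #..|#  b4=1 t=0,i=1
  .##|#  b3=1 t=0,i=10
  .#.|.  b2=0 t=0,i=5
  ..#|.  b1=0 t=0,i=4
  ...|.  b0=0 t=0,i=2
  bits 00011000 = 24

24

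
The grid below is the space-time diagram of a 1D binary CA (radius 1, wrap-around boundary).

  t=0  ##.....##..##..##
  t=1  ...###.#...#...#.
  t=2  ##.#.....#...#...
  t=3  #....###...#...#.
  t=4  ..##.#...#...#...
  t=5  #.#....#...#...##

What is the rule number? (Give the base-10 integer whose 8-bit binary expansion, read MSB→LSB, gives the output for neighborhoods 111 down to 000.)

  [7] ### => .  t=0,i=0
  [6] ##. => .  t=0,i=1
  [5] #.# => .  t=1,i=6
  [4] #.. => .  t=0,i=2
  [3] .## => #  t=0,i=7
  [2] .#. => .  t=1,i=7
  [1] ..# => .  t=0,i=6
  [0] ... => #  t=0,i=3
  bits 00001001 = 9

9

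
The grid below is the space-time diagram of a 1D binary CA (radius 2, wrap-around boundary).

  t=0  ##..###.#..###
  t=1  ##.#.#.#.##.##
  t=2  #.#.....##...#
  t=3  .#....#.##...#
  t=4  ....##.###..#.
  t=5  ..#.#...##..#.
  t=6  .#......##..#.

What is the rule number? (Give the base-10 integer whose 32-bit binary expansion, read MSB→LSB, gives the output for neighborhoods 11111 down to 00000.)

  #####|#  b31=1 t=0,i=13
  ####.|#  b30=1 t=0,i=0
  ###.#|.  b29=0 t=0,i=6
  ###..|#  b28=1 t=0,i=1
  ##.##|.  b27=0 t=1,i=11
  ##.#.|#  b26=1 t=0,i=7
  ##..#|.  b25=0 t=0,i=2
  ##...|.  b24=0 t=2,i=10
  #.###|.  b23=0 t=1,i=12
  #.##.|#  b22=1 t=1,i=9
  #.#.#|.  b21=0 t=1,i=3
  #.#..|.  b20=0 t=0,i=8
  #..##|#  b19=1 t=0,i=3
  #..#.|.  b18=0 t=4,i=11
  #...#|.  b17=0 t=2,i=11
  #....|.  b16=0 t=2,i=4
  .####|#  b15=1 t=0,i=12
  .###.|#  b14=1 t=0,i=5
  .##.#|.  b13=0 t=1,i=10
  .##..|#  b12=1 t=2,i=9
  .#.##|#  b11=1 t=1,i=8
  .#.#.|.  b10=0 t=1,i=4
  .#..#|#  b9=1 t=0,i=9
  .#...|.  b8=0 t=2,i=3
  ..###|.  b7=0 t=0,i=4
  ..##.|#  b6=1 t=2,i=8
  ..#.#|.  b5=0 t=3,i=6
  ..#..|#  b4=1 t=4,i=12
  ...##|.  b3=0 t=2,i=7
  ...#.|#  b2=1 t=3,i=5
  ....#|#  b1=1 t=2,i=6
  .....|.  b0=0 t=2,i=5
  bits 11010100010010001101101001010110 = 3561544278

3561544278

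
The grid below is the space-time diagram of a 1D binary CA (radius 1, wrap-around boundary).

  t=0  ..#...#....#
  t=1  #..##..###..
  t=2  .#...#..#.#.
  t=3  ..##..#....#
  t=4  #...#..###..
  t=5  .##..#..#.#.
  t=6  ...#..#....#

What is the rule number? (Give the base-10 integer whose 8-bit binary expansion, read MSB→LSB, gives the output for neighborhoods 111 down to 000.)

  nb ###: next=#  (t=1,i=8, bit7=1)
  nb ##.: next=.  (t=1,i=4, bit6=0)
  nb #.#: next=.  (t=2,i=9, bit5=0)
  nb #..: next=#  (t=0,i=0, bit4=1)
  nb .##: next=.  (t=1,i=3, bit3=0)
  nb .#.: next=.  (t=0,i=2, bit2=0)
  nb ..#: next=.  (t=0,i=1, bit1=0)
  nb ...: next=#  (t=0,i=4, bit0=1)
  bits 10010001 = 145

145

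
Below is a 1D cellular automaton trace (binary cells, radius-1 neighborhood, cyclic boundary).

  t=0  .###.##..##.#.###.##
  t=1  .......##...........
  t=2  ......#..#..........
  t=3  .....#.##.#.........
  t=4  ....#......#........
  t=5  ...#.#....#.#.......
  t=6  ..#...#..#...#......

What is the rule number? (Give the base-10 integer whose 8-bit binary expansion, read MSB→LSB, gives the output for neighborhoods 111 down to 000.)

  ### -> .   bit 7 = 0  t=0,i=2
  ##. -> .   bit 6 = 0  t=0,i=3
  #.# -> .   bit 5 = 0  t=0,i=0
  #.. -> #   bit 4 = 1  t=0,i=7
  .## -> .   bit 3 = 0  t=0,i=1
  .#. -> .   bit 2 = 0  t=0,i=12
  ..# -> #   bit 1 = 1  t=0,i=8
  ... -> .   bit 0 = 0  t=1,i=0
  bits 00010010 = 18

18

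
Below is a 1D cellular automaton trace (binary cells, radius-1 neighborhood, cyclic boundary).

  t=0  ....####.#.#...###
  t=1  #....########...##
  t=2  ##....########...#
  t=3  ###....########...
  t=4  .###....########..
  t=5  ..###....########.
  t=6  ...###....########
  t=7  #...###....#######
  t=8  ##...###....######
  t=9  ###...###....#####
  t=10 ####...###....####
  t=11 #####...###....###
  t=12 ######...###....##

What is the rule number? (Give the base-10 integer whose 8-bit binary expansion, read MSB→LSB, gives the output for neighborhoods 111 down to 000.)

244

  nb ###: next=#  (t=0,i=5, bit7=1)
  nb ##.: next=#  (t=0,i=7, bit6=1)
  nb #.#: next=#  (t=0,i=8, bit5=1)
  nb #..: next=#  (t=0,i=0, bit4=1)
  nb .##: next=.  (t=0,i=4, bit3=0)
  nb .#.: next=#  (t=0,i=9, bit2=1)
  nb ..#: next=.  (t=0,i=3, bit1=0)
  nb ...: next=.  (t=0,i=1, bit0=0)
  bits 11110100 = 244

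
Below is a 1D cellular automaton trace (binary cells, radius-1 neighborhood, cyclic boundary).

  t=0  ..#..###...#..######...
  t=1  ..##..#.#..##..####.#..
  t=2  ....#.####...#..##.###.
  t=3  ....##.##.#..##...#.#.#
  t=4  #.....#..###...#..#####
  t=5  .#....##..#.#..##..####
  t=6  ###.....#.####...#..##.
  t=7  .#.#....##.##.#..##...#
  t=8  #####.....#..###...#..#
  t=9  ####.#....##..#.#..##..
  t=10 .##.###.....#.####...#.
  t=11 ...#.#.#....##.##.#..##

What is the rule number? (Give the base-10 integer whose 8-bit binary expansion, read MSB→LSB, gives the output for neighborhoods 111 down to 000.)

  [7] ### => #  t=0,i=6
  [6] ##. => .  t=0,i=7
  [5] #.# => #  t=1,i=7
  [4] #.. => #  t=0,i=3
  [3] .## => .  t=0,i=5
  [2] .#. => #  t=0,i=2
  [1] ..# => .  t=0,i=1
  [0] ... => .  t=0,i=0
  bits 10110100 = 180

180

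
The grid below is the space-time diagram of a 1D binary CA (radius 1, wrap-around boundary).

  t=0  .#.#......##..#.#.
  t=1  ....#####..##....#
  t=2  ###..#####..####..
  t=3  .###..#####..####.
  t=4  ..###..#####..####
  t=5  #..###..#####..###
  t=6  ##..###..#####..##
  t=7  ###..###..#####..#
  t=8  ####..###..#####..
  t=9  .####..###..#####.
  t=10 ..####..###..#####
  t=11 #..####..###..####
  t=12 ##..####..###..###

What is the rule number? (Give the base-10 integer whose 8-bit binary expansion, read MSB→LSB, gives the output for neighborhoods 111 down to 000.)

  nb ###: next=#  (t=1,i=5, bit7=1)
  nb ##.: next=#  (t=0,i=11, bit6=1)
  nb #.#: next=.  (t=0,i=2, bit5=0)
  nb #..: next=#  (t=0,i=4, bit4=1)
  nb .##: next=.  (t=0,i=10, bit3=0)
  nb .#.: next=.  (t=0,i=1, bit2=0)
  nb ..#: next=.  (t=0,i=0, bit1=0)
  nb ...: next=#  (t=0,i=5, bit0=1)
  bits 11010001 = 209

209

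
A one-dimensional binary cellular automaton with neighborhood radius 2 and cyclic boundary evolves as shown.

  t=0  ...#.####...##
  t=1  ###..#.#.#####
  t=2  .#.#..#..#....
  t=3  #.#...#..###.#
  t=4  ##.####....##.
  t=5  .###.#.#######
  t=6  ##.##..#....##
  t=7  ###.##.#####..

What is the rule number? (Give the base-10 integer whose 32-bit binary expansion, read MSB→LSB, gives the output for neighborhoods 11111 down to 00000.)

  ##### -> .   bit 31 = 0  t=1,i=0
  ####. -> #   bit 30 = 1  t=0,i=7
  ###.# -> #   bit 29 = 1  t=3,i=11
  ###.. -> .   bit 28 = 0  t=0,i=8
  ##.## -> #   bit 27 = 1  t=3,i=12
  ##.#. -> #   bit 26 = 1  t=3,i=1
  ##..# -> #   bit 25 = 1  t=1,i=3
  ##... -> #   bit 24 = 1  t=0,i=0
  #.### -> #   bit 23 = 1  t=0,i=5
  #.##. -> .   bit 22 = 0  t=3,i=13
  #.#.# -> .   bit 21 = 0  t=1,i=7
  #.#.. -> .   bit 20 = 0  t=2,i=3
  #..## -> .   bit 19 = 0  t=3,i=8
  #..#. -> .   bit 18 = 0  t=1,i=4
  #...# -> #   bit 17 = 1  t=0,i=1
  #.... -> #   bit 16 = 1  t=2,i=11
  .#### -> .   bit 15 = 0  t=0,i=6
  .###. -> .   bit 14 = 0  t=3,i=10
  .##.# -> #   bit 13 = 1  t=3,i=0
  .##.. -> #   bit 12 = 1  t=0,i=13
  .#.## -> .   bit 11 = 0  t=0,i=4
  .#.#. -> #   bit 10 = 1  t=1,i=6
  .#..# -> .   bit 9 = 0  t=2,i=4
  .#... -> #   bit 8 = 1  t=2,i=10
  ..### -> .   bit 7 = 0  t=3,i=9
  ..##. -> #   bit 6 = 1  t=0,i=12
  ..#.# -> .   bit 5 = 0  t=0,i=3
  ..#.. -> #   bit 4 = 1  t=2,i=6
  ...## -> #   bit 3 = 1  t=0,i=11
  ...#. -> #   bit 2 = 1  t=0,i=2
  ....# -> #   bit 1 = 1  t=2,i=13
  ..... -> .   bit 0 = 0  t=2,i=12
  bits 01101111100000110011010101011110 = 1870869854

1870869854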